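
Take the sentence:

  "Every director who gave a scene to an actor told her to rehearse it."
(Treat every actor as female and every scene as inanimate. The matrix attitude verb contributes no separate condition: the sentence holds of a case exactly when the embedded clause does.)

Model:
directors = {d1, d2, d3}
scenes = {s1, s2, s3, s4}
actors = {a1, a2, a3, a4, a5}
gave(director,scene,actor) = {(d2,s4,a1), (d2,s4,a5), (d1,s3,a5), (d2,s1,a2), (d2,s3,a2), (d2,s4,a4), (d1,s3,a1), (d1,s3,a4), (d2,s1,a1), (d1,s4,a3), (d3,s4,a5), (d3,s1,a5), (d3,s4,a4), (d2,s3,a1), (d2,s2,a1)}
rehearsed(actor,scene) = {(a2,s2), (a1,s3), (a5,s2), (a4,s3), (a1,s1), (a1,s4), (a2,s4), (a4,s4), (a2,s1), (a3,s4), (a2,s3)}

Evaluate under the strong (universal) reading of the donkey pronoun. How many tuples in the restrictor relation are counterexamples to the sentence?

"her" takes "an actor" as antecedent and "it" takes "a scene"; both are donkey pronouns co-varying with the restrictor.
Strong reading: for every (d,s,a) with gave(d,s,a), rehearsed(a,s).
Restrictor triples: (d1,s3,a1)→rehearsed(a1,s3) ✓  (d1,s3,a4)→rehearsed(a4,s3) ✓  (d1,s3,a5)→rehearsed(a5,s3) ✗  (d1,s4,a3)→rehearsed(a3,s4) ✓  (d2,s1,a1)→rehearsed(a1,s1) ✓  (d2,s1,a2)→rehearsed(a2,s1) ✓  (d2,s2,a1)→rehearsed(a1,s2) ✗  (d2,s3,a1)→rehearsed(a1,s3) ✓  (d2,s3,a2)→rehearsed(a2,s3) ✓  (d2,s4,a1)→rehearsed(a1,s4) ✓  (d2,s4,a4)→rehearsed(a4,s4) ✓  (d2,s4,a5)→rehearsed(a5,s4) ✗  (d3,s1,a5)→rehearsed(a5,s1) ✗  (d3,s4,a4)→rehearsed(a4,s4) ✓  (d3,s4,a5)→rehearsed(a5,s4) ✗
Counterexamples (restrictor triples failing the scope): 5.

5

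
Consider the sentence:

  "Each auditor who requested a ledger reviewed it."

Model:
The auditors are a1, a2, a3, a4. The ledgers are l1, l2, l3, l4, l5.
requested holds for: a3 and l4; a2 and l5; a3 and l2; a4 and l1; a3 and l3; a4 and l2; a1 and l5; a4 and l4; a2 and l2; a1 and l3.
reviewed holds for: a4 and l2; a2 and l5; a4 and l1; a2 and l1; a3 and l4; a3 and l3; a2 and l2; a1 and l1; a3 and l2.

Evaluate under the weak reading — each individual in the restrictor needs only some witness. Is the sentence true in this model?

False

"it" takes "a ledger" as antecedent — a donkey pronoun bound across the clause boundary.
Weak reading: every auditor a with some requested-ledger has at least one requested-ledger l such that reviewed(a,l).
Per auditor: a1:✗  a2:✓  a3:✓  a4:✓
a1 has no witness among its requested-ledgers.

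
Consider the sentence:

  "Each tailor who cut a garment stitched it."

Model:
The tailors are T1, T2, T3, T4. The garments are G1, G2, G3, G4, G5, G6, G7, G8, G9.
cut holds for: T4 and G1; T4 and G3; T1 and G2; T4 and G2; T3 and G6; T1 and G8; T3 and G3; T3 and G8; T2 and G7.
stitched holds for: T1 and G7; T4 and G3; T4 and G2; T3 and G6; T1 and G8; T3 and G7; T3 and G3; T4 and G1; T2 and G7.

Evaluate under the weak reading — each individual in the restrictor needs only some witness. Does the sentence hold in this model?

"it" takes "a garment" as antecedent — a donkey pronoun bound across the clause boundary.
Weak reading: every tailor t with some cut-garment has at least one cut-garment g such that stitched(t,g).
Per tailor: T1:✓  T2:✓  T3:✓  T4:✓
Every tailor in the restrictor has a witness.

True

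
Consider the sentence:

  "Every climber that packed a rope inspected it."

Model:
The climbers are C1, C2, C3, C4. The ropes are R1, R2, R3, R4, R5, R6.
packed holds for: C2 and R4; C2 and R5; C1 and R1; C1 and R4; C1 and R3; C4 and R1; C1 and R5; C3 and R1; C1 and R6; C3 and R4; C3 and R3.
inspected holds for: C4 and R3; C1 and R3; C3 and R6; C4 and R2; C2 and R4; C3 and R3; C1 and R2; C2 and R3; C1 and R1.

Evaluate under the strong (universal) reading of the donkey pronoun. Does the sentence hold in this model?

"it" takes "a rope" as antecedent — a donkey pronoun bound across the clause boundary.
Strong reading: for every (c,r) with packed(c,r), inspected(c,r).
Restrictor pairs: (C1,R1) ✓  (C1,R3) ✓  (C1,R4) ✗  (C1,R5) ✗  (C1,R6) ✗  (C2,R4) ✓  (C2,R5) ✗  (C3,R1) ✗  (C3,R3) ✓  (C3,R4) ✗  (C4,R1) ✗
Counterexample: (C1,R4) is in packed but fails the scope.

False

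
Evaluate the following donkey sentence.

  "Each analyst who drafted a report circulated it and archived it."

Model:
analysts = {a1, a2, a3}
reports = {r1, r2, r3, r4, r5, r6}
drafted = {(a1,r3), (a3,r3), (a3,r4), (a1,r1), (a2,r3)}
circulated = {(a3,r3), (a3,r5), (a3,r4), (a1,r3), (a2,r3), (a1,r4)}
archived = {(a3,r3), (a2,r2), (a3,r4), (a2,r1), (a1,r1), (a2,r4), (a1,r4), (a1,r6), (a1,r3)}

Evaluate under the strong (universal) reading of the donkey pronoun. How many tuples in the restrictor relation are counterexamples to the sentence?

2

"it" takes "a report" as antecedent — a donkey pronoun bound across the clause boundary.
Strong reading: for every (a,r) with drafted(a,r), circulated(a,r) ∧ archived(a,r).
Restrictor pairs: (a1,r1) ✗  (a1,r3) ✓  (a2,r3) ✗  (a3,r3) ✓  (a3,r4) ✓
Counterexamples (restrictor pairs failing the scope): 2.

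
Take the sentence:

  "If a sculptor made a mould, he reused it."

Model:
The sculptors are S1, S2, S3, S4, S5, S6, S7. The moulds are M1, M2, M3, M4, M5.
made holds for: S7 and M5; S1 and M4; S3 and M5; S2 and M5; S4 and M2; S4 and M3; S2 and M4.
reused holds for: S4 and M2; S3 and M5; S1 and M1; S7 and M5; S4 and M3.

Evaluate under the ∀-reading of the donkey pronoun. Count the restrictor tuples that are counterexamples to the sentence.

"it" takes "a mould" as antecedent — a donkey pronoun bound across the clause boundary.
Strong reading: for every (s,m) with made(s,m), reused(s,m).
Restrictor pairs: (S1,M4) ✗  (S2,M4) ✗  (S2,M5) ✗  (S3,M5) ✓  (S4,M2) ✓  (S4,M3) ✓  (S7,M5) ✓
Counterexamples (restrictor pairs failing the scope): 3.

3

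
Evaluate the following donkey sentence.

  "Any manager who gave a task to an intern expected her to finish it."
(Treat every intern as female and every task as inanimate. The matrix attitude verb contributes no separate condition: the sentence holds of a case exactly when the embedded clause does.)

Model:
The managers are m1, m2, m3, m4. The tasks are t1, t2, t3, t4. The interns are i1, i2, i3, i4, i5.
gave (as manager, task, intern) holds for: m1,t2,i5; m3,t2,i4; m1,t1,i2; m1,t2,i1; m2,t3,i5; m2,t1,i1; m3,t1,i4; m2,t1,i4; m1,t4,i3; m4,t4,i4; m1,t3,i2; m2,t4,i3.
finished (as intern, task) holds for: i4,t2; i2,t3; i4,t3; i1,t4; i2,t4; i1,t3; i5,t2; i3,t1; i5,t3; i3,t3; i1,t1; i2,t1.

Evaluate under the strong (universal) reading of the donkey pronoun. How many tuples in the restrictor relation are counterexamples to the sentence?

6

"her" takes "an intern" as antecedent and "it" takes "a task"; both are donkey pronouns co-varying with the restrictor.
Strong reading: for every (m,t,i) with gave(m,t,i), finished(i,t).
Restrictor triples: (m1,t1,i2)→finished(i2,t1) ✓  (m1,t2,i1)→finished(i1,t2) ✗  (m1,t2,i5)→finished(i5,t2) ✓  (m1,t3,i2)→finished(i2,t3) ✓  (m1,t4,i3)→finished(i3,t4) ✗  (m2,t1,i1)→finished(i1,t1) ✓  (m2,t1,i4)→finished(i4,t1) ✗  (m2,t3,i5)→finished(i5,t3) ✓  (m2,t4,i3)→finished(i3,t4) ✗  (m3,t1,i4)→finished(i4,t1) ✗  (m3,t2,i4)→finished(i4,t2) ✓  (m4,t4,i4)→finished(i4,t4) ✗
Counterexamples (restrictor triples failing the scope): 6.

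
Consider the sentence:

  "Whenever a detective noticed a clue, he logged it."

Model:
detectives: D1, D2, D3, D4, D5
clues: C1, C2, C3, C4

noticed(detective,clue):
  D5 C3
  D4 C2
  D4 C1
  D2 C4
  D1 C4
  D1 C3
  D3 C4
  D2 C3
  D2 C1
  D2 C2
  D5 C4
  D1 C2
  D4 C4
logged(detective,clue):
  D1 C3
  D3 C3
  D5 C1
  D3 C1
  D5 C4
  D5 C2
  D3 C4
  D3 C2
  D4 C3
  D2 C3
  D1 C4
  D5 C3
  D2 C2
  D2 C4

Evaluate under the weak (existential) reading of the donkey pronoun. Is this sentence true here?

False

"it" takes "a clue" as antecedent — a donkey pronoun bound across the clause boundary.
Weak reading: every detective d with some noticed-clue has at least one noticed-clue c such that logged(d,c).
Per detective: D1:✓  D2:✓  D3:✓  D4:✗  D5:✓
D4 has no witness among its noticed-clues.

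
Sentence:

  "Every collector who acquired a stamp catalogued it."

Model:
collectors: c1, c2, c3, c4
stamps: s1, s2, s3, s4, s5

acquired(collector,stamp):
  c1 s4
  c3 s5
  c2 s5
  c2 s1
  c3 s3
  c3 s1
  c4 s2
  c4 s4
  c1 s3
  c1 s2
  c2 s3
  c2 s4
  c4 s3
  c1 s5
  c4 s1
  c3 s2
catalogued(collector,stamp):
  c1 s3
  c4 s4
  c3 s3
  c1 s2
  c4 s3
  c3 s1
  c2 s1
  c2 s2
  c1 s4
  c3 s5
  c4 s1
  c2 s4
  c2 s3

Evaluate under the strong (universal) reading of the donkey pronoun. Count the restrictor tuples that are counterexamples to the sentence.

4

"it" takes "a stamp" as antecedent — a donkey pronoun bound across the clause boundary.
Strong reading: for every (c,s) with acquired(c,s), catalogued(c,s).
Restrictor pairs: (c1,s2) ✓  (c1,s3) ✓  (c1,s4) ✓  (c1,s5) ✗  (c2,s1) ✓  (c2,s3) ✓  (c2,s4) ✓  (c2,s5) ✗  (c3,s1) ✓  (c3,s2) ✗  (c3,s3) ✓  (c3,s5) ✓  (c4,s1) ✓  (c4,s2) ✗  (c4,s3) ✓  (c4,s4) ✓
Counterexamples (restrictor pairs failing the scope): 4.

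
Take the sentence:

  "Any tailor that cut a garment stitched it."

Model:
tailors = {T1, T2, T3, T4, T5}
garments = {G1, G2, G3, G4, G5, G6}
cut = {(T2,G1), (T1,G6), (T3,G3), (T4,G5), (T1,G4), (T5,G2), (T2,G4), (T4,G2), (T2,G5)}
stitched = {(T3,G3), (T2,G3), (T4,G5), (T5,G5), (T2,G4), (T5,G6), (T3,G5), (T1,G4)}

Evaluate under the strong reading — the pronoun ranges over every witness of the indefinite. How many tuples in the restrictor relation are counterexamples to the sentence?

5

"it" takes "a garment" as antecedent — a donkey pronoun bound across the clause boundary.
Strong reading: for every (t,g) with cut(t,g), stitched(t,g).
Restrictor pairs: (T1,G4) ✓  (T1,G6) ✗  (T2,G1) ✗  (T2,G4) ✓  (T2,G5) ✗  (T3,G3) ✓  (T4,G2) ✗  (T4,G5) ✓  (T5,G2) ✗
Counterexamples (restrictor pairs failing the scope): 5.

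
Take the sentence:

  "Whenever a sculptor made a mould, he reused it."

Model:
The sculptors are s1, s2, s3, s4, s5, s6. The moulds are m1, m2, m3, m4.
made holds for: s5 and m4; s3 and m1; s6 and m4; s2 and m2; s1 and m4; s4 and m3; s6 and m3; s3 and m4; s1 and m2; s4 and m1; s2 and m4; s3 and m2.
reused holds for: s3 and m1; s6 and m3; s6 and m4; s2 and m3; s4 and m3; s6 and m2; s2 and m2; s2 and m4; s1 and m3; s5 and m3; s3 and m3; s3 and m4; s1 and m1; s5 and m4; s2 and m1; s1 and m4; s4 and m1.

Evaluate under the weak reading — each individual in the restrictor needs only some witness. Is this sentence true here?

"it" takes "a mould" as antecedent — a donkey pronoun bound across the clause boundary.
Weak reading: every sculptor s with some made-mould has at least one made-mould m such that reused(s,m).
Per sculptor: s1:✓  s2:✓  s3:✓  s4:✓  s5:✓  s6:✓
Every sculptor in the restrictor has a witness.

True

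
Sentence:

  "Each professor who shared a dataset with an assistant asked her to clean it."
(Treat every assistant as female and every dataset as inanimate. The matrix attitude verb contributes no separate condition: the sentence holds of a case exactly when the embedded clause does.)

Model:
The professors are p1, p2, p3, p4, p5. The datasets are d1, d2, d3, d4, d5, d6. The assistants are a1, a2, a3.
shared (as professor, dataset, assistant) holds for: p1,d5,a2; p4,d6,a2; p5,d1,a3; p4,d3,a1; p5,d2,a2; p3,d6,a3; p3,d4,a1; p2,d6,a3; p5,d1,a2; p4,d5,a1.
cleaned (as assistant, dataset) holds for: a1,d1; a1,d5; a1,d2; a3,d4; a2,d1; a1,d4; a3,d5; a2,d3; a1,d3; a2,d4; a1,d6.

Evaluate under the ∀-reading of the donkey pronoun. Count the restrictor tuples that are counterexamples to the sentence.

6

"her" takes "an assistant" as antecedent and "it" takes "a dataset"; both are donkey pronouns co-varying with the restrictor.
Strong reading: for every (p,d,a) with shared(p,d,a), cleaned(a,d).
Restrictor triples: (p1,d5,a2)→cleaned(a2,d5) ✗  (p2,d6,a3)→cleaned(a3,d6) ✗  (p3,d4,a1)→cleaned(a1,d4) ✓  (p3,d6,a3)→cleaned(a3,d6) ✗  (p4,d3,a1)→cleaned(a1,d3) ✓  (p4,d5,a1)→cleaned(a1,d5) ✓  (p4,d6,a2)→cleaned(a2,d6) ✗  (p5,d1,a2)→cleaned(a2,d1) ✓  (p5,d1,a3)→cleaned(a3,d1) ✗  (p5,d2,a2)→cleaned(a2,d2) ✗
Counterexamples (restrictor triples failing the scope): 6.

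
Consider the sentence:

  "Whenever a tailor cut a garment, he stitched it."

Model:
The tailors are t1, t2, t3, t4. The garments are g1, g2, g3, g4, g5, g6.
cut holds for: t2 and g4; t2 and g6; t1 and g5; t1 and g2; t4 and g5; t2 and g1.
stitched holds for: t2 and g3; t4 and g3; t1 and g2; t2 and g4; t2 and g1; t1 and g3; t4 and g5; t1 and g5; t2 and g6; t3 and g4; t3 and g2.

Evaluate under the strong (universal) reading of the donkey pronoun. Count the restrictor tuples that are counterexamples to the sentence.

0

"it" takes "a garment" as antecedent — a donkey pronoun bound across the clause boundary.
Strong reading: for every (t,g) with cut(t,g), stitched(t,g).
Restrictor pairs: (t1,g2) ✓  (t1,g5) ✓  (t2,g1) ✓  (t2,g4) ✓  (t2,g6) ✓  (t4,g5) ✓
Counterexamples (restrictor pairs failing the scope): 0.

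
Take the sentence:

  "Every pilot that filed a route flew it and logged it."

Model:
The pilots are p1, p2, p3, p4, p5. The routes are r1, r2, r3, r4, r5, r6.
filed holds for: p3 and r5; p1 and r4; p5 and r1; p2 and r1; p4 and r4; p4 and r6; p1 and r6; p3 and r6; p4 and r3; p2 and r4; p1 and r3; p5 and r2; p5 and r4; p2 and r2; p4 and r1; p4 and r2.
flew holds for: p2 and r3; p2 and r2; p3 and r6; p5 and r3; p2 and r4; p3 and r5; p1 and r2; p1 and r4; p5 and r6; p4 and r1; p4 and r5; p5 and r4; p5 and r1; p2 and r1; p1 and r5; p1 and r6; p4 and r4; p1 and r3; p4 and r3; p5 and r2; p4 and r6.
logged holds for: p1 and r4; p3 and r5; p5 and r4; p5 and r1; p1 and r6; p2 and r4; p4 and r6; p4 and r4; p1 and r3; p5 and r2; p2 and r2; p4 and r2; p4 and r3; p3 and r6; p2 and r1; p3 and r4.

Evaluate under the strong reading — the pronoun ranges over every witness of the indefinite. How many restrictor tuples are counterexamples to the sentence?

"it" takes "a route" as antecedent — a donkey pronoun bound across the clause boundary.
Strong reading: for every (p,r) with filed(p,r), flew(p,r) ∧ logged(p,r).
Restrictor pairs: (p1,r3) ✓  (p1,r4) ✓  (p1,r6) ✓  (p2,r1) ✓  (p2,r2) ✓  (p2,r4) ✓  (p3,r5) ✓  (p3,r6) ✓  (p4,r1) ✗  (p4,r2) ✗  (p4,r3) ✓  (p4,r4) ✓  (p4,r6) ✓  (p5,r1) ✓  (p5,r2) ✓  (p5,r4) ✓
Counterexamples (restrictor pairs failing the scope): 2.

2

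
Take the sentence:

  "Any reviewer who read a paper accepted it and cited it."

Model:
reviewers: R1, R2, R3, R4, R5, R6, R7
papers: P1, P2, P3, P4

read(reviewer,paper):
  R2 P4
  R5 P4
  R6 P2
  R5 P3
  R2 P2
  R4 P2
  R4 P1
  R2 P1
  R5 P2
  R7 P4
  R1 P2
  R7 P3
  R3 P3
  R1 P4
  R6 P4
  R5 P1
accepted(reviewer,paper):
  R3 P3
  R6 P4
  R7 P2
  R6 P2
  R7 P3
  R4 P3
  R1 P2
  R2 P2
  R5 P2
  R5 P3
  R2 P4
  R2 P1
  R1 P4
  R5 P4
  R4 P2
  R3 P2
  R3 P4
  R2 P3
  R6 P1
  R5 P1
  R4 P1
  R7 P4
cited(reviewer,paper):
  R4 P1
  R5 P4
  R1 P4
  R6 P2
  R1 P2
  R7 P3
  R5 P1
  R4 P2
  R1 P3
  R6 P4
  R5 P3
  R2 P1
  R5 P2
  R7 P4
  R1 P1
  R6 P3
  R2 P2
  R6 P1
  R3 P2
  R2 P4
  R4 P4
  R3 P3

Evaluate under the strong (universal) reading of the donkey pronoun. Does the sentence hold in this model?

True

"it" takes "a paper" as antecedent — a donkey pronoun bound across the clause boundary.
Strong reading: for every (r,p) with read(r,p), accepted(r,p) ∧ cited(r,p).
Restrictor pairs: (R1,P2) ✓  (R1,P4) ✓  (R2,P1) ✓  (R2,P2) ✓  (R2,P4) ✓  (R3,P3) ✓  (R4,P1) ✓  (R4,P2) ✓  (R5,P1) ✓  (R5,P2) ✓  (R5,P3) ✓  (R5,P4) ✓  (R6,P2) ✓  (R6,P4) ✓  (R7,P3) ✓  (R7,P4) ✓
Every restrictor pair satisfies the scope.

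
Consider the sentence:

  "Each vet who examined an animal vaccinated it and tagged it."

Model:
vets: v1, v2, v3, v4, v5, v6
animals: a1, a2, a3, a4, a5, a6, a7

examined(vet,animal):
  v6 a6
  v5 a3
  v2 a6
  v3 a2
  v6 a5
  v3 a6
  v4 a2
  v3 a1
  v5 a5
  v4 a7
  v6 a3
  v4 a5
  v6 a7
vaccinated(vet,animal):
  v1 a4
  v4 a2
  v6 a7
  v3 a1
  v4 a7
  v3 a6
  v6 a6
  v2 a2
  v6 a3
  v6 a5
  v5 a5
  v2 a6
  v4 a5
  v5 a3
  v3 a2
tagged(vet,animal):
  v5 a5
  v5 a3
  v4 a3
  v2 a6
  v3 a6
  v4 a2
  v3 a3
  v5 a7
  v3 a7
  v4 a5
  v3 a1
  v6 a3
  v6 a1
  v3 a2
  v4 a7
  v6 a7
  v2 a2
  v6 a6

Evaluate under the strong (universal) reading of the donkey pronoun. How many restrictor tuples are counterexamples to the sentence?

1

"it" takes "an animal" as antecedent — a donkey pronoun bound across the clause boundary.
Strong reading: for every (v,a) with examined(v,a), vaccinated(v,a) ∧ tagged(v,a).
Restrictor pairs: (v2,a6) ✓  (v3,a1) ✓  (v3,a2) ✓  (v3,a6) ✓  (v4,a2) ✓  (v4,a5) ✓  (v4,a7) ✓  (v5,a3) ✓  (v5,a5) ✓  (v6,a3) ✓  (v6,a5) ✗  (v6,a6) ✓  (v6,a7) ✓
Counterexamples (restrictor pairs failing the scope): 1.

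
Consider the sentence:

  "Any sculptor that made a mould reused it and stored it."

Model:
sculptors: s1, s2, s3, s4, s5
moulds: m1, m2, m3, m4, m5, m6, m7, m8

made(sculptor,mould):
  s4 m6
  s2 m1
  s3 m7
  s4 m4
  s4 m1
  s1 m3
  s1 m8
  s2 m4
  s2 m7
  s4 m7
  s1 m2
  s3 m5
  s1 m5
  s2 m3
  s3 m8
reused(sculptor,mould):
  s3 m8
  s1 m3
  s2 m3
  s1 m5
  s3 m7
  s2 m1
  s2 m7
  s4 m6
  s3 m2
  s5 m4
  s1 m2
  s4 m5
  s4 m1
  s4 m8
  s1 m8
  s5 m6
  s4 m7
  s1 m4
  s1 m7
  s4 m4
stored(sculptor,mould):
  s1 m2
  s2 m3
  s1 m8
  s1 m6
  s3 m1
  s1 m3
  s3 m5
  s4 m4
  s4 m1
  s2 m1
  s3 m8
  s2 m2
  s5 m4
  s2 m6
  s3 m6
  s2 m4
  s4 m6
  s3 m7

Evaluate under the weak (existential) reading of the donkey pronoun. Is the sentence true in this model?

"it" takes "a mould" as antecedent — a donkey pronoun bound across the clause boundary.
Weak reading: every sculptor s with some made-mould has at least one made-mould m such that reused(s,m) ∧ stored(s,m).
Per sculptor: s1:✓  s2:✓  s3:✓  s4:✓
Every sculptor in the restrictor has a witness.

True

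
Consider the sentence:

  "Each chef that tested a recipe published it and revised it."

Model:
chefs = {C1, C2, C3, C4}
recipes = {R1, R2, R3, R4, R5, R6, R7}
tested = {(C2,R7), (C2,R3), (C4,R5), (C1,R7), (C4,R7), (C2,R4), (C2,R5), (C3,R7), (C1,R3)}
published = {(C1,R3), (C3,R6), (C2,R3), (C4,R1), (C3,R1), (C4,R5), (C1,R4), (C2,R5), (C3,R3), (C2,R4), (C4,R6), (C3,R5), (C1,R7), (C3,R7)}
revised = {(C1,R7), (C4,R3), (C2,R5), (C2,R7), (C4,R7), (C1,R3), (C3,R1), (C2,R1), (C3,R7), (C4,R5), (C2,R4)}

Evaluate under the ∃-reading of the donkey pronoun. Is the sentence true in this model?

True

"it" takes "a recipe" as antecedent — a donkey pronoun bound across the clause boundary.
Weak reading: every chef c with some tested-recipe has at least one tested-recipe r such that published(c,r) ∧ revised(c,r).
Per chef: C1:✓  C2:✓  C3:✓  C4:✓
Every chef in the restrictor has a witness.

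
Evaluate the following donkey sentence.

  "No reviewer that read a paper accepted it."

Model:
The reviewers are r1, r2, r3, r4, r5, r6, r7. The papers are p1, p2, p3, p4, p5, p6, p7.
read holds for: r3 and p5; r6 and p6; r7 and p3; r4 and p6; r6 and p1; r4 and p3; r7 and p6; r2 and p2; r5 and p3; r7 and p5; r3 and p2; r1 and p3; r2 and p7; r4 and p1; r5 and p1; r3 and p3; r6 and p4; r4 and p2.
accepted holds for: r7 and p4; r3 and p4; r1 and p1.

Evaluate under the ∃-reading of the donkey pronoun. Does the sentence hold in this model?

True

"it" takes "a paper" as antecedent — a donkey pronoun bound across the clause boundary.
Truth condition: for no (r,p) with read(r,p) does accepted(r,p) hold.
Restrictor pairs — does the scope hold? (r1,p3):fails  (r2,p2):fails  (r2,p7):fails  (r3,p2):fails  (r3,p3):fails  (r3,p5):fails  (r4,p1):fails  (r4,p2):fails  (r4,p3):fails  (r4,p6):fails  (r5,p1):fails  (r5,p3):fails  (r6,p1):fails  (r6,p4):fails  (r6,p6):fails  (r7,p3):fails  (r7,p5):fails  (r7,p6):fails
Scope holds for no restrictor pair, so the sentence is true.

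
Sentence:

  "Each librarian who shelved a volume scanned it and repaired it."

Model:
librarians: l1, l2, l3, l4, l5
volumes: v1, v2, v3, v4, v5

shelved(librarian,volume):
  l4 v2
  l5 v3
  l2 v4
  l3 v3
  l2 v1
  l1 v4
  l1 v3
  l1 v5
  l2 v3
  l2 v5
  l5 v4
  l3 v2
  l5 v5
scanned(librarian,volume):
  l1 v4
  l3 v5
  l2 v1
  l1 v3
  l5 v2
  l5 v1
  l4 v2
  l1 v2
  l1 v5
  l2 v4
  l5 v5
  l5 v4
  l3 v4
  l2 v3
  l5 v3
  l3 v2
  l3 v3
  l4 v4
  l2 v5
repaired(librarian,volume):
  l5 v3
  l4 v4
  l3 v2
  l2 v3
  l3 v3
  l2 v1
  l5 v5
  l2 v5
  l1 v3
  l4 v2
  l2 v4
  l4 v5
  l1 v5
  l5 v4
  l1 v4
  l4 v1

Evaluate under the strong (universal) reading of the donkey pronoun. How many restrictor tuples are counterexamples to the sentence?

0

"it" takes "a volume" as antecedent — a donkey pronoun bound across the clause boundary.
Strong reading: for every (l,v) with shelved(l,v), scanned(l,v) ∧ repaired(l,v).
Restrictor pairs: (l1,v3) ✓  (l1,v4) ✓  (l1,v5) ✓  (l2,v1) ✓  (l2,v3) ✓  (l2,v4) ✓  (l2,v5) ✓  (l3,v2) ✓  (l3,v3) ✓  (l4,v2) ✓  (l5,v3) ✓  (l5,v4) ✓  (l5,v5) ✓
Counterexamples (restrictor pairs failing the scope): 0.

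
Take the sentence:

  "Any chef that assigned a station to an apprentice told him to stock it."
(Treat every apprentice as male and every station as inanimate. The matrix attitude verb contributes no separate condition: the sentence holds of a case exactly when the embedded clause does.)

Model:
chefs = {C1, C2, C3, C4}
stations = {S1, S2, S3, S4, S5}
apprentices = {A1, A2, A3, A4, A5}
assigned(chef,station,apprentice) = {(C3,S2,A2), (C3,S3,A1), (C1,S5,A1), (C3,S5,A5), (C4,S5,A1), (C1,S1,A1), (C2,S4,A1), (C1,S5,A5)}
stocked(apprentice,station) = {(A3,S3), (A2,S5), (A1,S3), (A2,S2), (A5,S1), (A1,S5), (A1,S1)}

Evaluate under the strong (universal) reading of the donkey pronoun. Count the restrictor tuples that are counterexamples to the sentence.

"him" takes "an apprentice" as antecedent and "it" takes "a station"; both are donkey pronouns co-varying with the restrictor.
Strong reading: for every (c,s,a) with assigned(c,s,a), stocked(a,s).
Restrictor triples: (C1,S1,A1)→stocked(A1,S1) ✓  (C1,S5,A1)→stocked(A1,S5) ✓  (C1,S5,A5)→stocked(A5,S5) ✗  (C2,S4,A1)→stocked(A1,S4) ✗  (C3,S2,A2)→stocked(A2,S2) ✓  (C3,S3,A1)→stocked(A1,S3) ✓  (C3,S5,A5)→stocked(A5,S5) ✗  (C4,S5,A1)→stocked(A1,S5) ✓
Counterexamples (restrictor triples failing the scope): 3.

3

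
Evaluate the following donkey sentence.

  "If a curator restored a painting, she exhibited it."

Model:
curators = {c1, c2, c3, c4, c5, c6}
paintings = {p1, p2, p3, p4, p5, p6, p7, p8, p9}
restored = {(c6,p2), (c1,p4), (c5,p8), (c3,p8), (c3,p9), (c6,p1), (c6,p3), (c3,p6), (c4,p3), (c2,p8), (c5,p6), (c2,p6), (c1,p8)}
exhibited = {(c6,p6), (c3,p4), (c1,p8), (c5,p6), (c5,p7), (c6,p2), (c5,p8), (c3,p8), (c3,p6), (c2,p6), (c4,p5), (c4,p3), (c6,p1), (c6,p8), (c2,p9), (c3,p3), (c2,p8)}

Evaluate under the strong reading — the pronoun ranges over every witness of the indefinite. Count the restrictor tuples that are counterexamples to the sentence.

"it" takes "a painting" as antecedent — a donkey pronoun bound across the clause boundary.
Strong reading: for every (c,p) with restored(c,p), exhibited(c,p).
Restrictor pairs: (c1,p4) ✗  (c1,p8) ✓  (c2,p6) ✓  (c2,p8) ✓  (c3,p6) ✓  (c3,p8) ✓  (c3,p9) ✗  (c4,p3) ✓  (c5,p6) ✓  (c5,p8) ✓  (c6,p1) ✓  (c6,p2) ✓  (c6,p3) ✗
Counterexamples (restrictor pairs failing the scope): 3.

3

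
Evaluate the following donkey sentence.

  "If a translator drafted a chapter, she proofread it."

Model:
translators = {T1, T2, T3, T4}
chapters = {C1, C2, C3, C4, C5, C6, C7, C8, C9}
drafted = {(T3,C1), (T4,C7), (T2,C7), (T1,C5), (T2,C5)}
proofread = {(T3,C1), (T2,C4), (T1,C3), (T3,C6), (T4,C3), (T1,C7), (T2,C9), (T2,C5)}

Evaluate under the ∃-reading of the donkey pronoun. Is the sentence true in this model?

"it" takes "a chapter" as antecedent — a donkey pronoun bound across the clause boundary.
Weak reading: every translator t with some drafted-chapter has at least one drafted-chapter c such that proofread(t,c).
Per translator: T1:✗  T2:✓  T3:✓  T4:✗
T1 has no witness among its drafted-chapters.

False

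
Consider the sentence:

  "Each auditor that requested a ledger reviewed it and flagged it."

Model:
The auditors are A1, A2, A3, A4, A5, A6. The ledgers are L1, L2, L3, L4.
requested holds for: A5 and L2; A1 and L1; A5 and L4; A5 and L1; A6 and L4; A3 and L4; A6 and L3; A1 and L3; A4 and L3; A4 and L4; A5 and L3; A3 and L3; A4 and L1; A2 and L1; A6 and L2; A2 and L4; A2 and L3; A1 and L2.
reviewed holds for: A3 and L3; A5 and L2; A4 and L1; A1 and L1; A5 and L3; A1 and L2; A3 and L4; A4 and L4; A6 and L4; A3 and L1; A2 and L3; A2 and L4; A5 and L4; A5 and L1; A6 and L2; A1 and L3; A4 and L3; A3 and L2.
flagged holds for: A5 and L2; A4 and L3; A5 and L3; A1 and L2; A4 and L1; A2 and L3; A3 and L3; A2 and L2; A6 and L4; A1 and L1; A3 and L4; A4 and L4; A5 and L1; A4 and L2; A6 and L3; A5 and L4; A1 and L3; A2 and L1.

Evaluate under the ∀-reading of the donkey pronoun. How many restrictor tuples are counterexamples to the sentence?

"it" takes "a ledger" as antecedent — a donkey pronoun bound across the clause boundary.
Strong reading: for every (a,l) with requested(a,l), reviewed(a,l) ∧ flagged(a,l).
Restrictor pairs: (A1,L1) ✓  (A1,L2) ✓  (A1,L3) ✓  (A2,L1) ✗  (A2,L3) ✓  (A2,L4) ✗  (A3,L3) ✓  (A3,L4) ✓  (A4,L1) ✓  (A4,L3) ✓  (A4,L4) ✓  (A5,L1) ✓  (A5,L2) ✓  (A5,L3) ✓  (A5,L4) ✓  (A6,L2) ✗  (A6,L3) ✗  (A6,L4) ✓
Counterexamples (restrictor pairs failing the scope): 4.

4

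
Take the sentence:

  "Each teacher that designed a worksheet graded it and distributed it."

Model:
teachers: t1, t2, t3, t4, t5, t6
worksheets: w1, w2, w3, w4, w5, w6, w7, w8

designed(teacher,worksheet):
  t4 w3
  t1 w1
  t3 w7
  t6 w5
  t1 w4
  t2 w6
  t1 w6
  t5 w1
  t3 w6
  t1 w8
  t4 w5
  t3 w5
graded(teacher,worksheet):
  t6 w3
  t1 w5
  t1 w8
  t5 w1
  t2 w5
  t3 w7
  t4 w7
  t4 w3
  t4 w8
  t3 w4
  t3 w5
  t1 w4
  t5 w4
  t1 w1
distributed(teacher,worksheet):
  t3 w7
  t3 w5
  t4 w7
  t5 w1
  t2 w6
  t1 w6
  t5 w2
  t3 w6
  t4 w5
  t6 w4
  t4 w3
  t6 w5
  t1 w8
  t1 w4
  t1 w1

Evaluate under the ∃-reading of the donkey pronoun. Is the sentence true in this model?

"it" takes "a worksheet" as antecedent — a donkey pronoun bound across the clause boundary.
Weak reading: every teacher t with some designed-worksheet has at least one designed-worksheet w such that graded(t,w) ∧ distributed(t,w).
Per teacher: t1:✓  t2:✗  t3:✓  t4:✓  t5:✓  t6:✗
t2 has no witness among its designed-worksheets.

False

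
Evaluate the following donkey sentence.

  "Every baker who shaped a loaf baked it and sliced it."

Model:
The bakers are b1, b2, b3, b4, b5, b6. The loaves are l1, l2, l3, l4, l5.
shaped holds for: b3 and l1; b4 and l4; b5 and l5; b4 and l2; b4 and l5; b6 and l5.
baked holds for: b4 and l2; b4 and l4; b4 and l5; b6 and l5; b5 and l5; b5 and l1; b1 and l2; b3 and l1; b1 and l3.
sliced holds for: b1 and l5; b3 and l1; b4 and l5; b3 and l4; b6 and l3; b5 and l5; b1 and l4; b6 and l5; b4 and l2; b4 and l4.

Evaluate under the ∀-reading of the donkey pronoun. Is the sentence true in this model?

"it" takes "a loaf" as antecedent — a donkey pronoun bound across the clause boundary.
Strong reading: for every (b,l) with shaped(b,l), baked(b,l) ∧ sliced(b,l).
Restrictor pairs: (b3,l1) ✓  (b4,l2) ✓  (b4,l4) ✓  (b4,l5) ✓  (b5,l5) ✓  (b6,l5) ✓
Every restrictor pair satisfies the scope.

True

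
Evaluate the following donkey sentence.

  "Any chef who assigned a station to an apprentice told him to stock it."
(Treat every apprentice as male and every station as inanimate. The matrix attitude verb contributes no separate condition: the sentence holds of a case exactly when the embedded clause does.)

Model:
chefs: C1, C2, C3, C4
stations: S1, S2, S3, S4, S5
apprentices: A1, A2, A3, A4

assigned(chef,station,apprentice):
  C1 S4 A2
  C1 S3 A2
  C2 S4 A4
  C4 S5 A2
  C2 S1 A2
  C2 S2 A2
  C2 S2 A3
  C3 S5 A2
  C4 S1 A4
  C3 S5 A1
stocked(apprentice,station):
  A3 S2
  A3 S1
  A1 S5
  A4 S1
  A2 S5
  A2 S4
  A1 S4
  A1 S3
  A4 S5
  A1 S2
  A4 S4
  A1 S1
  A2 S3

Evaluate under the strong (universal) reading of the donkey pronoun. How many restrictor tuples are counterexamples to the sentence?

"him" takes "an apprentice" as antecedent and "it" takes "a station"; both are donkey pronouns co-varying with the restrictor.
Strong reading: for every (c,s,a) with assigned(c,s,a), stocked(a,s).
Restrictor triples: (C1,S3,A2)→stocked(A2,S3) ✓  (C1,S4,A2)→stocked(A2,S4) ✓  (C2,S1,A2)→stocked(A2,S1) ✗  (C2,S2,A2)→stocked(A2,S2) ✗  (C2,S2,A3)→stocked(A3,S2) ✓  (C2,S4,A4)→stocked(A4,S4) ✓  (C3,S5,A1)→stocked(A1,S5) ✓  (C3,S5,A2)→stocked(A2,S5) ✓  (C4,S1,A4)→stocked(A4,S1) ✓  (C4,S5,A2)→stocked(A2,S5) ✓
Counterexamples (restrictor triples failing the scope): 2.

2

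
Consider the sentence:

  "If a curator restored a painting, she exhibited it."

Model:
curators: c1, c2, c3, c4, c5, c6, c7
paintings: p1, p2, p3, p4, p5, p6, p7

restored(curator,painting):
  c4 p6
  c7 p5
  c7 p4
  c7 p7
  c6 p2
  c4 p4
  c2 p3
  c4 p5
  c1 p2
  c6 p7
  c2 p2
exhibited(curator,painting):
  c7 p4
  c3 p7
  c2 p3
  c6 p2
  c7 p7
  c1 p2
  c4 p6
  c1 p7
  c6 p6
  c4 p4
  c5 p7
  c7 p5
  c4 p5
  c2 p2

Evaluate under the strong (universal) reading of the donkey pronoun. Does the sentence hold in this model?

"it" takes "a painting" as antecedent — a donkey pronoun bound across the clause boundary.
Strong reading: for every (c,p) with restored(c,p), exhibited(c,p).
Restrictor pairs: (c1,p2) ✓  (c2,p2) ✓  (c2,p3) ✓  (c4,p4) ✓  (c4,p5) ✓  (c4,p6) ✓  (c6,p2) ✓  (c6,p7) ✗  (c7,p4) ✓  (c7,p5) ✓  (c7,p7) ✓
Counterexample: (c6,p7) is in restored but fails the scope.

False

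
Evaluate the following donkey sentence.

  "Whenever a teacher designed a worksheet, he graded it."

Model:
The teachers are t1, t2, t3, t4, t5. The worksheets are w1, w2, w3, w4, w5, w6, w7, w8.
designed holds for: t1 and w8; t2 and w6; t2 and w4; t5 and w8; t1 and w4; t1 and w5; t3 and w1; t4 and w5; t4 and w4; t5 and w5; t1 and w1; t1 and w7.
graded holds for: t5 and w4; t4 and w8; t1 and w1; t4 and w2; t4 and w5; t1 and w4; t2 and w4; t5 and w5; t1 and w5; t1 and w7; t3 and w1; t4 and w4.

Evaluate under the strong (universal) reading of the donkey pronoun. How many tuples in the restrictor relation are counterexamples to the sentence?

3

"it" takes "a worksheet" as antecedent — a donkey pronoun bound across the clause boundary.
Strong reading: for every (t,w) with designed(t,w), graded(t,w).
Restrictor pairs: (t1,w1) ✓  (t1,w4) ✓  (t1,w5) ✓  (t1,w7) ✓  (t1,w8) ✗  (t2,w4) ✓  (t2,w6) ✗  (t3,w1) ✓  (t4,w4) ✓  (t4,w5) ✓  (t5,w5) ✓  (t5,w8) ✗
Counterexamples (restrictor pairs failing the scope): 3.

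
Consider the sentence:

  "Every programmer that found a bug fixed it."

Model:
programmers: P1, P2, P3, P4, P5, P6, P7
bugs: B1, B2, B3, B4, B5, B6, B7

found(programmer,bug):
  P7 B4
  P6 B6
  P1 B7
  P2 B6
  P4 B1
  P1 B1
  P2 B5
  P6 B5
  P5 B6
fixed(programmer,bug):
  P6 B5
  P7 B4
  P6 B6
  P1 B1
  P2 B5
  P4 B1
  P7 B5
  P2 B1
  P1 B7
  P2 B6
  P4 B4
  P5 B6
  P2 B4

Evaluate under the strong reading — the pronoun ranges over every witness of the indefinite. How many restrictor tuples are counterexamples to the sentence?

"it" takes "a bug" as antecedent — a donkey pronoun bound across the clause boundary.
Strong reading: for every (p,b) with found(p,b), fixed(p,b).
Restrictor pairs: (P1,B1) ✓  (P1,B7) ✓  (P2,B5) ✓  (P2,B6) ✓  (P4,B1) ✓  (P5,B6) ✓  (P6,B5) ✓  (P6,B6) ✓  (P7,B4) ✓
Counterexamples (restrictor pairs failing the scope): 0.

0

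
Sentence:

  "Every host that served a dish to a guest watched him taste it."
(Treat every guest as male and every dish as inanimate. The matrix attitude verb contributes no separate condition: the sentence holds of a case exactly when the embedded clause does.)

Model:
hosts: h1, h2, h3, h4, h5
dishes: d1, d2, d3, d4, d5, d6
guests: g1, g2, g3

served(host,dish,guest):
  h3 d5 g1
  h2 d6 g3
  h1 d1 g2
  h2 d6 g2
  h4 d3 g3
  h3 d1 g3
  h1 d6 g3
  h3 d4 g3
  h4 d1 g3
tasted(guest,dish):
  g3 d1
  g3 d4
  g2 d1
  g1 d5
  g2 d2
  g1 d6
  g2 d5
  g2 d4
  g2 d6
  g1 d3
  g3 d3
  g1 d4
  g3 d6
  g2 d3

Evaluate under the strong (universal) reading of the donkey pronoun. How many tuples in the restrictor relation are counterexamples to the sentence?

"him" takes "a guest" as antecedent and "it" takes "a dish"; both are donkey pronouns co-varying with the restrictor.
Strong reading: for every (h,d,g) with served(h,d,g), tasted(g,d).
Restrictor triples: (h1,d1,g2)→tasted(g2,d1) ✓  (h1,d6,g3)→tasted(g3,d6) ✓  (h2,d6,g2)→tasted(g2,d6) ✓  (h2,d6,g3)→tasted(g3,d6) ✓  (h3,d1,g3)→tasted(g3,d1) ✓  (h3,d4,g3)→tasted(g3,d4) ✓  (h3,d5,g1)→tasted(g1,d5) ✓  (h4,d1,g3)→tasted(g3,d1) ✓  (h4,d3,g3)→tasted(g3,d3) ✓
Counterexamples (restrictor triples failing the scope): 0.

0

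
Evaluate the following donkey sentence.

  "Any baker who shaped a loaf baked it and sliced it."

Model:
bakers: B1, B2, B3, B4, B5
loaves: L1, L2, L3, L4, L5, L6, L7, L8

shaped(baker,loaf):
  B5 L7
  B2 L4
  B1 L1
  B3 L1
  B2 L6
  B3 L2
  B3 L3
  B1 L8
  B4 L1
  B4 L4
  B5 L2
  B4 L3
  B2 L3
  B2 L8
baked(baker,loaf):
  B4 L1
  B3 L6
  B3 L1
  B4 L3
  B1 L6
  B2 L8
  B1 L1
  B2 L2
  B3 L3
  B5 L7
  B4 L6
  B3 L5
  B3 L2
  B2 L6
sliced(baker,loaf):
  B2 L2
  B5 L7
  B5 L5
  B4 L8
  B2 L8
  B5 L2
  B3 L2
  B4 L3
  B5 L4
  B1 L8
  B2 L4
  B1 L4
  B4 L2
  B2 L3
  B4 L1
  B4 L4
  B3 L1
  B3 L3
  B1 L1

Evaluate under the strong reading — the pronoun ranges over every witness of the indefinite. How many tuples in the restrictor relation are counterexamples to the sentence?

6

"it" takes "a loaf" as antecedent — a donkey pronoun bound across the clause boundary.
Strong reading: for every (b,l) with shaped(b,l), baked(b,l) ∧ sliced(b,l).
Restrictor pairs: (B1,L1) ✓  (B1,L8) ✗  (B2,L3) ✗  (B2,L4) ✗  (B2,L6) ✗  (B2,L8) ✓  (B3,L1) ✓  (B3,L2) ✓  (B3,L3) ✓  (B4,L1) ✓  (B4,L3) ✓  (B4,L4) ✗  (B5,L2) ✗  (B5,L7) ✓
Counterexamples (restrictor pairs failing the scope): 6.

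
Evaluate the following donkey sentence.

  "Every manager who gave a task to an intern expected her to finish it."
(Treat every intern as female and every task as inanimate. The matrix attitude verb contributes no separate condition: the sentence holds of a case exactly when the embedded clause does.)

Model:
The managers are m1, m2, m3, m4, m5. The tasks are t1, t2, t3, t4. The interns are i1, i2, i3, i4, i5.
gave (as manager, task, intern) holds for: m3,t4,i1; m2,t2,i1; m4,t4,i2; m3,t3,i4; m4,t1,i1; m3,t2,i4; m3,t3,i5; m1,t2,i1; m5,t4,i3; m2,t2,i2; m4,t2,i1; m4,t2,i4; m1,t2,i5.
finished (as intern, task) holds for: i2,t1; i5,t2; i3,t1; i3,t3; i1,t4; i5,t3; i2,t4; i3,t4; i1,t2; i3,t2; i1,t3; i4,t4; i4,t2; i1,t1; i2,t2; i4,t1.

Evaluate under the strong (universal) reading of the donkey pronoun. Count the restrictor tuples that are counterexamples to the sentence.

1

"her" takes "an intern" as antecedent and "it" takes "a task"; both are donkey pronouns co-varying with the restrictor.
Strong reading: for every (m,t,i) with gave(m,t,i), finished(i,t).
Restrictor triples: (m1,t2,i1)→finished(i1,t2) ✓  (m1,t2,i5)→finished(i5,t2) ✓  (m2,t2,i1)→finished(i1,t2) ✓  (m2,t2,i2)→finished(i2,t2) ✓  (m3,t2,i4)→finished(i4,t2) ✓  (m3,t3,i4)→finished(i4,t3) ✗  (m3,t3,i5)→finished(i5,t3) ✓  (m3,t4,i1)→finished(i1,t4) ✓  (m4,t1,i1)→finished(i1,t1) ✓  (m4,t2,i1)→finished(i1,t2) ✓  (m4,t2,i4)→finished(i4,t2) ✓  (m4,t4,i2)→finished(i2,t4) ✓  (m5,t4,i3)→finished(i3,t4) ✓
Counterexamples (restrictor triples failing the scope): 1.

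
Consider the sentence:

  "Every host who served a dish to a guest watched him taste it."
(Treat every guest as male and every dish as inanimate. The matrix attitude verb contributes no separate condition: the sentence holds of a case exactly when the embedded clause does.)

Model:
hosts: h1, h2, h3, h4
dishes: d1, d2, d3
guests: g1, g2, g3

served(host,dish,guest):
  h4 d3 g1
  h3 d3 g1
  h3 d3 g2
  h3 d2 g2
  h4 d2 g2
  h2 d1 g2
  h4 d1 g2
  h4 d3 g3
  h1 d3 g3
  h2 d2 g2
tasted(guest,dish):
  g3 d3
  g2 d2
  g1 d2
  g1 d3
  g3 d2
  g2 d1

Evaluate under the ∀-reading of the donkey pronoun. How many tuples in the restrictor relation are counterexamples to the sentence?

"him" takes "a guest" as antecedent and "it" takes "a dish"; both are donkey pronouns co-varying with the restrictor.
Strong reading: for every (h,d,g) with served(h,d,g), tasted(g,d).
Restrictor triples: (h1,d3,g3)→tasted(g3,d3) ✓  (h2,d1,g2)→tasted(g2,d1) ✓  (h2,d2,g2)→tasted(g2,d2) ✓  (h3,d2,g2)→tasted(g2,d2) ✓  (h3,d3,g1)→tasted(g1,d3) ✓  (h3,d3,g2)→tasted(g2,d3) ✗  (h4,d1,g2)→tasted(g2,d1) ✓  (h4,d2,g2)→tasted(g2,d2) ✓  (h4,d3,g1)→tasted(g1,d3) ✓  (h4,d3,g3)→tasted(g3,d3) ✓
Counterexamples (restrictor triples failing the scope): 1.

1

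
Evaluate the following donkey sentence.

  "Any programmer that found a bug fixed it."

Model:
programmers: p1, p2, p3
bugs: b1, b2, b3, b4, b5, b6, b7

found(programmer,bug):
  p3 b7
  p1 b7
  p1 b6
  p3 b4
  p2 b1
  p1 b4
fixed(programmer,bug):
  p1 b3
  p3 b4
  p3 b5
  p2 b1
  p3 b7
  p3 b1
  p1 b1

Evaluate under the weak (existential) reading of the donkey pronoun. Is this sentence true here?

"it" takes "a bug" as antecedent — a donkey pronoun bound across the clause boundary.
Weak reading: every programmer p with some found-bug has at least one found-bug b such that fixed(p,b).
Per programmer: p1:✗  p2:✓  p3:✓
p1 has no witness among its found-bugs.

False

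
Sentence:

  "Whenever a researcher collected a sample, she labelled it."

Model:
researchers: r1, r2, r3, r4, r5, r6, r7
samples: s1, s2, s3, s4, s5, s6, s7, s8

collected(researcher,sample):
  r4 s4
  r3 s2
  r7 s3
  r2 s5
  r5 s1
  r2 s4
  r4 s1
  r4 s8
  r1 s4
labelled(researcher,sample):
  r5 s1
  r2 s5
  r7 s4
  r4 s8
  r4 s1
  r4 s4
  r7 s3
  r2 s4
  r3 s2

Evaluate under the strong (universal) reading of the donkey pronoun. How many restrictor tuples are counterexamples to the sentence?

"it" takes "a sample" as antecedent — a donkey pronoun bound across the clause boundary.
Strong reading: for every (r,s) with collected(r,s), labelled(r,s).
Restrictor pairs: (r1,s4) ✗  (r2,s4) ✓  (r2,s5) ✓  (r3,s2) ✓  (r4,s1) ✓  (r4,s4) ✓  (r4,s8) ✓  (r5,s1) ✓  (r7,s3) ✓
Counterexamples (restrictor pairs failing the scope): 1.

1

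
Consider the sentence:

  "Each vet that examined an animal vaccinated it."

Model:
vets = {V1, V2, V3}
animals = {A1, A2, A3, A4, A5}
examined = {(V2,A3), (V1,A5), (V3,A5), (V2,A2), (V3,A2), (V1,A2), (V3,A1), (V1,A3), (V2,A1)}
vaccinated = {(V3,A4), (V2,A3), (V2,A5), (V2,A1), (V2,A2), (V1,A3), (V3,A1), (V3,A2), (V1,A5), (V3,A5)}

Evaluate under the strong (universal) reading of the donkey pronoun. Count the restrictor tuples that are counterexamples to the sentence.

1

"it" takes "an animal" as antecedent — a donkey pronoun bound across the clause boundary.
Strong reading: for every (v,a) with examined(v,a), vaccinated(v,a).
Restrictor pairs: (V1,A2) ✗  (V1,A3) ✓  (V1,A5) ✓  (V2,A1) ✓  (V2,A2) ✓  (V2,A3) ✓  (V3,A1) ✓  (V3,A2) ✓  (V3,A5) ✓
Counterexamples (restrictor pairs failing the scope): 1.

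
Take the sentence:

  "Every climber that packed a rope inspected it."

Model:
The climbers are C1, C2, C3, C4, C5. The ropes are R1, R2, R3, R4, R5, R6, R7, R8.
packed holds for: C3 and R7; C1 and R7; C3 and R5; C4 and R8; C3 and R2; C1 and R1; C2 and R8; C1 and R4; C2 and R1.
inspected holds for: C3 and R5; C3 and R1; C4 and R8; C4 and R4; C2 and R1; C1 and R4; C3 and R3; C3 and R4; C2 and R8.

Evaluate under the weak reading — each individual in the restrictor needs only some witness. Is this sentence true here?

True

"it" takes "a rope" as antecedent — a donkey pronoun bound across the clause boundary.
Weak reading: every climber c with some packed-rope has at least one packed-rope r such that inspected(c,r).
Per climber: C1:✓  C2:✓  C3:✓  C4:✓
Every climber in the restrictor has a witness.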